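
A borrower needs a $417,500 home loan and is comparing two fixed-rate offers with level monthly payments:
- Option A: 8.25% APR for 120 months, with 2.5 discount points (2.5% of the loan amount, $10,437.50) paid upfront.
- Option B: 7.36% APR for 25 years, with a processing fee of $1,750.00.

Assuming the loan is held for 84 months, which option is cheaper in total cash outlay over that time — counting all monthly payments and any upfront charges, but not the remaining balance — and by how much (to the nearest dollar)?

Option B by $182,851

Option A: at 8.25% the monthly rate is 0.0068750, so the payment is 417,500 × 0.0068750 / (1 − 1.0068750^−120) = $5,120.75.
Option B: monthly rate = 7.36%/12 = 0.0061333; payment = 417,500 × 0.0061333 / (1 − (1+0.0061333)^−300) = $3,047.37.
Over 84 months: Option A costs 84 × $5,120.75 + $10,437.50 = $440,580.50; Option B costs 84 × $3,047.37 + $1,750.00 = $257,729.08.
Option B is cheaper by $440,580.50 − $257,729.08 = $182,851.42.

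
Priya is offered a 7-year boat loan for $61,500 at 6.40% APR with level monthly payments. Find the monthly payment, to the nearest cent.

$910.27

At 6.40% the monthly rate is 0.0053333, so the payment is 61,500 × 0.0053333 / (1 − 1.0053333^−84) = $910.27.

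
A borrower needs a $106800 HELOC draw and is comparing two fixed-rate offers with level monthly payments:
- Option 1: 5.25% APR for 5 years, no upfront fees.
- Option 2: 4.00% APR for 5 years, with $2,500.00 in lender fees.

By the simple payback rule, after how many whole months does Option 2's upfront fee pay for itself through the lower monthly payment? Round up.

42 months

Option 1: monthly rate = 5.25%/12 = 0.0043750; payment = 106,800 × 0.0043750 / (1 − (1+0.0043750)^−60) = $2,027.70.
Option 2: at 4.00% the monthly rate is 0.0033333, so the payment is 106,800 × 0.0033333 / (1 − 1.0033333^−60) = $1,966.88.
Monthly savings = $2,027.70 − $1,966.88 = $60.82.
Break-even = $2,500.00 / $60.82 = 41.10 → 42 months.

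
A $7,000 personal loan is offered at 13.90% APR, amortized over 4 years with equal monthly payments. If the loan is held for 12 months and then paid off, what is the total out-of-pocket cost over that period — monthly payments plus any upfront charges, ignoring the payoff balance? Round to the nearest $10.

At 13.90% the monthly rate is 0.0115833, so the payment is 7,000 × 0.0115833 / (1 − 1.0115833^−48) = $190.93.
Total outlay = 12 × $190.93 = $2,291.16.

$2,290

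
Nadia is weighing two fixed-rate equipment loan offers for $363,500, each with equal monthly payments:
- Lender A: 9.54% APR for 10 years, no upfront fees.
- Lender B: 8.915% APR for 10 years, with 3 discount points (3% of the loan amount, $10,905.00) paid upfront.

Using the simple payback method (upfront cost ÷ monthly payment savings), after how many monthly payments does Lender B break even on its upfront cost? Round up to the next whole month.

89 months

Lender A: monthly rate = 9.54%/12 = 0.0079500; payment = 363,500 × 0.0079500 / (1 − (1+0.0079500)^−120) = $4,711.57.
Lender B: at 8.915% the monthly rate is 0.0074292, so the payment is 363,500 × 0.0074292 / (1 − 1.0074292^−120) = $4,587.96.
Monthly savings = $4,711.57 − $4,587.96 = $123.61.
Break-even = $10,905.00 / $123.61 = 88.22 → 89 months.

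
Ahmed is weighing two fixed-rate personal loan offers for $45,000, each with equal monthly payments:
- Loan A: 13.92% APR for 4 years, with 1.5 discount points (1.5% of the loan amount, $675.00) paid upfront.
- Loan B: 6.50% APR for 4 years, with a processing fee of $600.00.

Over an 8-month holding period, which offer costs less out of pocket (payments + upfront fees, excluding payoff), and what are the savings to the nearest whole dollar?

Loan B by $1,361

Loan A: at 13.92% the monthly rate is 0.0116000, so the payment is 45,000 × 0.0116000 / (1 − 1.0116000^−48) = $1,227.89.
Loan B: at 6.50% the monthly rate is 0.0054167, so the payment is 45,000 × 0.0054167 / (1 − 1.0054167^−48) = $1,067.17.
Over 8 months: Loan A costs 8 × $1,227.89 + $675.00 = $10,498.12; Loan B costs 8 × $1,067.17 + $600.00 = $9,137.36.
Loan B is cheaper by $10,498.12 − $9,137.36 = $1,360.76.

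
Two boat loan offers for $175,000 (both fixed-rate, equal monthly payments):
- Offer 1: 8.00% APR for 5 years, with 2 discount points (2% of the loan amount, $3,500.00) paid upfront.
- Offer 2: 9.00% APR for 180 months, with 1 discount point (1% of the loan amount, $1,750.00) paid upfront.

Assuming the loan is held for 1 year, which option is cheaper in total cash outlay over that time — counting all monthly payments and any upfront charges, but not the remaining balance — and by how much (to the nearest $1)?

Offer 2 by $23,031

Offer 1: monthly rate = 8%/12 = 0.0066667; payment = 175,000 × 0.0066667 / (1 − (1+0.0066667)^−60) = $3,548.37.
Offer 2: at 9.00% the monthly rate is 0.0075000, so the payment is 175,000 × 0.0075000 / (1 − 1.0075000^−180) = $1,774.97.
Over 12 months: Offer 1 costs 12 × $3,548.37 + $3,500.00 = $46,080.44; Offer 2 costs 12 × $1,774.97 + $1,750.00 = $23,049.64.
Offer 2 is cheaper by $46,080.44 − $23,049.64 = $23,030.80.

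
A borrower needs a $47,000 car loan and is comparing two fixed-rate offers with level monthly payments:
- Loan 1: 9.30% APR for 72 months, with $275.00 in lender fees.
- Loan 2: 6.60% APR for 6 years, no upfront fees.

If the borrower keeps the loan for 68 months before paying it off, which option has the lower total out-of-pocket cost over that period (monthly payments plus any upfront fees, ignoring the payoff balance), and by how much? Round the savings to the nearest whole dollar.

Loan 1: at 9.30% the monthly rate is 0.0077500, so the payment is 47,000 × 0.0077500 / (1 − 1.0077500^−72) = $854.22.
Loan 2: at 6.60% the monthly rate is 0.0055000, so the payment is 47,000 × 0.0055000 / (1 − 1.0055000^−72) = $792.31.
Over 68 months: Loan 1 costs 68 × $854.22 + $275.00 = $58,361.96; Loan 2 costs 68 × $792.31 = $53,877.08.
Loan 2 is cheaper by $58,361.96 − $53,877.08 = $4,484.88.

Loan 2 by $4,485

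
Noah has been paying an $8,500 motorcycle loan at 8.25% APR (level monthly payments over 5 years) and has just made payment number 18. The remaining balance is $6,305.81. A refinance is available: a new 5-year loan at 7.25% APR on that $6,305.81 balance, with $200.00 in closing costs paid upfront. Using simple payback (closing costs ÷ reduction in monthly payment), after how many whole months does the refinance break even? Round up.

Current payment = 8,500 × 8.25%/12 / (1 − (1+0.0068750)^−60) = $173.37.
Refinanced payment = 6,305.81 × 0.0060417 / (1 − (1+0.0060417)^−60) = $125.61.
Monthly savings = $173.37 − $125.61 = $47.76.
Break-even = $200.00 / $47.76 = 4.19 → 5 months.

5 months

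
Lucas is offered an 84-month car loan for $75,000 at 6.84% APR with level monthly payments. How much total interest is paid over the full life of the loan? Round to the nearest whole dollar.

$19,592

At 6.84% the monthly rate is 0.0057000, so the payment is 75,000 × 0.0057000 / (1 − 1.0057000^−84) = $1,126.09.
Total paid = 84 × $1,126.09 = $94,591.56; interest = $94,591.56 − $75,000 = $19,591.56.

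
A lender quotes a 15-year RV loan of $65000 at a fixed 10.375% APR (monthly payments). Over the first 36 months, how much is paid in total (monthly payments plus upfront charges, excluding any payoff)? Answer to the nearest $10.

Monthly rate = 10.375%/12 = 0.0086458; payment = 65,000 × 0.0086458 / (1 − (1+0.0086458)^−180) = $713.48.
Total outlay = 36 × $713.48 = $25,685.28.

$25,690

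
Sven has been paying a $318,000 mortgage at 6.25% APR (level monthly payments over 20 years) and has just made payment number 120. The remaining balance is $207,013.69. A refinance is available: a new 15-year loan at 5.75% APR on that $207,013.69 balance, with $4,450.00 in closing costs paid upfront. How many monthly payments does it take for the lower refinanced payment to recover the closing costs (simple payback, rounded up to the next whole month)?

8 months

Current payment = 318,000 × 6.25%/12 / (1 − (1+0.0052083)^−240) = $2,324.35.
Refinanced payment = 207,013.69 × 0.0047917 / (1 − (1+0.0047917)^−180) = $1,719.06.
Monthly savings = $2,324.35 − $1,719.06 = $605.29.
Break-even = $4,450.00 / $605.29 = 7.35 → 8 months.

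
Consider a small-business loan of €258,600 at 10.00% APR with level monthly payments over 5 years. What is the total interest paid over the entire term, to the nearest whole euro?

At 10.00% the monthly rate is 0.0083333, so the payment is 258,600 × 0.0083333 / (1 − 1.0083333^−60) = €5,494.49.
Total paid = 60 × €5,494.49 = €329,669.40; interest = €329,669.40 − €258,600 = €71,069.40.

€71,069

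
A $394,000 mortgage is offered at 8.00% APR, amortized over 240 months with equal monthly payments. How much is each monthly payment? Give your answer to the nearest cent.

At 8.00% the monthly rate is 0.0066667, so the payment is 394,000 × 0.0066667 / (1 − 1.0066667^−240) = $3,295.57.

$3,295.57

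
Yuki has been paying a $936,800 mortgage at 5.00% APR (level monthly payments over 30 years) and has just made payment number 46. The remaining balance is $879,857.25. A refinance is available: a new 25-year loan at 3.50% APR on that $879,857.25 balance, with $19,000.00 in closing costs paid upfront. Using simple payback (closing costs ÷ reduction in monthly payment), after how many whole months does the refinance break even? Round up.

Current payment = 936,800 × 5%/12 / (1 − (1+0.0041667)^−360) = $5,028.94.
Refinanced payment = 879,857.25 × 0.0029167 / (1 − (1+0.0029167)^−300) = $4,404.77.
Monthly savings = $5,028.94 − $4,404.77 = $624.17.
Break-even = $19,000.00 / $624.17 = 30.44 → 31 months.

31 months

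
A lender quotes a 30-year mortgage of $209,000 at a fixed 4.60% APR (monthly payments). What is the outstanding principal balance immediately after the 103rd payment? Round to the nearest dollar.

With monthly rate i = 4.6%/12 = 0.0038333, the balance after k of n payments is P · [(1+i)^n − (1+i)^k] / [(1+i)^n − 1].
(1+0.0038333)^360 = 3.96442863 and (1+0.0038333)^103 = 1.48301696, so the balance is 209,000 × (3.96442863 − 1.48301696) / (3.96442863 − 1) = $174,946.04.

$174,946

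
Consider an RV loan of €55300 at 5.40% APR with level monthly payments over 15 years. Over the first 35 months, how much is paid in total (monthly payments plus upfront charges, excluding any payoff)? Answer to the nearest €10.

At 5.40% the monthly rate is 0.0045000, so the payment is 55,300 × 0.0045000 / (1 − 1.0045000^−180) = €448.92.
Total outlay = 35 × €448.92 = €15,712.20.

€15,710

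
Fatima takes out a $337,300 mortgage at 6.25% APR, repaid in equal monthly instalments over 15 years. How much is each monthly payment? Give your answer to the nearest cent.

At 6.25% the monthly rate is 0.0052083, so the payment is 337,300 × 0.0052083 / (1 − 1.0052083^−180) = $2,892.09.

$2,892.09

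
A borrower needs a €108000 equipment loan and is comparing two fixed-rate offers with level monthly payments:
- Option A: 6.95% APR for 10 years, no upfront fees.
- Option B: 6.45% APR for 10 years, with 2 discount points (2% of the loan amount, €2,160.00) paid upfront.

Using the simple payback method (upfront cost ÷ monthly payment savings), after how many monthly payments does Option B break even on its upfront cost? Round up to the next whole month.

Option A: at 6.95% the monthly rate is 0.0057917, so the payment is 108,000 × 0.0057917 / (1 − 1.0057917^−120) = €1,251.19.
Option B: monthly rate = 6.45%/12 = 0.0053750; payment = 108,000 × 0.0053750 / (1 − (1+0.0053750)^−120) = €1,223.57.
Monthly savings = €1,251.19 − €1,223.57 = €27.62.
Break-even = €2,160.00 / €27.62 = 78.20 → 79 months.

79 months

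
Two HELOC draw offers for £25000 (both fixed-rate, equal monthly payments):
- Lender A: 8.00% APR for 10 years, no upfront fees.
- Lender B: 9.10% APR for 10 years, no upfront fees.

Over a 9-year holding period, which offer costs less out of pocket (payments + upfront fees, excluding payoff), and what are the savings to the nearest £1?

Lender A by £1,590

Lender A: monthly rate = 8%/12 = 0.0066667; payment = 25,000 × 0.0066667 / (1 − (1+0.0066667)^−120) = £303.32.
Lender B: monthly rate = 9.1%/12 = 0.0075833; payment = 25,000 × 0.0075833 / (1 − (1+0.0075833)^−120) = £318.04.
Over 108 months: Lender A costs 108 × £303.32 = £32,758.56; Lender B costs 108 × £318.04 = £34,348.32.
Lender A is cheaper by £34,348.32 − £32,758.56 = £1,589.76.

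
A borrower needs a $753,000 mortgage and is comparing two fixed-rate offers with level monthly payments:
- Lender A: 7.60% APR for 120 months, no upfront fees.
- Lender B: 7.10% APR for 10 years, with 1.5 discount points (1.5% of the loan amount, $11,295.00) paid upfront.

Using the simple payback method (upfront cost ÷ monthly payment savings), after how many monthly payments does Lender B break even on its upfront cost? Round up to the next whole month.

58 months

Lender A: monthly rate = 7.6%/12 = 0.0063333; payment = 753,000 × 0.0063333 / (1 − (1+0.0063333)^−120) = $8,977.59.
Lender B: monthly rate = 7.1%/12 = 0.0059167; payment = 753,000 × 0.0059167 / (1 − (1+0.0059167)^−120) = $8,781.83.
Monthly savings = $8,977.59 − $8,781.83 = $195.76.
Break-even = $11,295.00 / $195.76 = 57.70 → 58 months.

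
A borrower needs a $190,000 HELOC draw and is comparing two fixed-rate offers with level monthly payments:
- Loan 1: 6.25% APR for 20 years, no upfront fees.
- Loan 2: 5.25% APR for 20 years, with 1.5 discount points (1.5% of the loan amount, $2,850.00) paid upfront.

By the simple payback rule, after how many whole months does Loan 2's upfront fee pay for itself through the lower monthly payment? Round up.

Loan 1: monthly rate = 6.25%/12 = 0.0052083; payment = 190,000 × 0.0052083 / (1 − (1+0.0052083)^−240) = $1,388.76.
Loan 2: monthly rate = 5.25%/12 = 0.0043750; payment = 190,000 × 0.0043750 / (1 − (1+0.0043750)^−240) = $1,280.30.
Monthly savings = $1,388.76 − $1,280.30 = $108.46.
Break-even = $2,850.00 / $108.46 = 26.28 → 27 months.

27 months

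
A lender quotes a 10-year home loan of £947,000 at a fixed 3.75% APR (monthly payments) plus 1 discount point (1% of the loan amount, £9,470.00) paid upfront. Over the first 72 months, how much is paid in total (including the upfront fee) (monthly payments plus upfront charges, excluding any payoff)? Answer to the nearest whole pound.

At 3.75% the monthly rate is 0.0031250, so the payment is 947,000 × 0.0031250 / (1 − 1.0031250^−120) = £9,475.80.
Total outlay = 72 × £9,475.80 + £9,470.00 = £691,727.60.

£691,728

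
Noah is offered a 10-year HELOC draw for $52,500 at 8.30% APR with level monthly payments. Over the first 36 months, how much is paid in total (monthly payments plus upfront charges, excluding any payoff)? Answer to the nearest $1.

Monthly rate = 8.3%/12 = 0.0069167; payment = 52,500 × 0.0069167 / (1 − (1+0.0069167)^−120) = $645.32.
Total outlay = 36 × $645.32 = $23,231.52.

$23,232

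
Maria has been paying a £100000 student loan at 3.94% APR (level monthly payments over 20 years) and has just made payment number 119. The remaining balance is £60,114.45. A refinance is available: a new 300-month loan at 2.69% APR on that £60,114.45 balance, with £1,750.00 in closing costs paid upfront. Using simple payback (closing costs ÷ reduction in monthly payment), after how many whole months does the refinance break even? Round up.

6 months

Current payment = 100,000 × 3.94%/12 / (1 − (1+0.0032833)^−240) = £602.82.
Refinanced payment = 60,114.45 × 0.0022417 / (1 − (1+0.0022417)^−300) = £275.47.
Monthly savings = £602.82 − £275.47 = £327.35.
Break-even = £1,750.00 / £327.35 = 5.35 → 6 months.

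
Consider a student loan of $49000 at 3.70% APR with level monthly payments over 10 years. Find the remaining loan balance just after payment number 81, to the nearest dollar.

With monthly rate i = 3.7%/12 = 0.0030833, the balance after k of n payments is P · [(1+i)^n − (1+i)^k] / [(1+i)^n − 1].
(1+0.0030833)^120 = 1.44691073 and (1+0.0030833)^81 = 1.28321129, so the balance is 49,000 × (1.44691073 − 1.28321129) / (1.44691073 − 1) = $17,948.27.

$17,948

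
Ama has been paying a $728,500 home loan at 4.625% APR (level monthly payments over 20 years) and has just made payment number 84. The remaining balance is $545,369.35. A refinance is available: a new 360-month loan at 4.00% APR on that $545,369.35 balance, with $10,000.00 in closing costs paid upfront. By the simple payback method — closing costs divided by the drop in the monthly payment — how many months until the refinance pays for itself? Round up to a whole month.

5 months

Current payment = 728,500 × 4.625%/12 / (1 − (1+0.0038542)^−240) = $4,658.15.
Refinanced payment = 545,369.35 × 0.0033333 / (1 − (1+0.0033333)^−360) = $2,603.68.
Monthly savings = $4,658.15 − $2,603.68 = $2,054.47.
Break-even = $10,000.00 / $2,054.47 = 4.87 → 5 months.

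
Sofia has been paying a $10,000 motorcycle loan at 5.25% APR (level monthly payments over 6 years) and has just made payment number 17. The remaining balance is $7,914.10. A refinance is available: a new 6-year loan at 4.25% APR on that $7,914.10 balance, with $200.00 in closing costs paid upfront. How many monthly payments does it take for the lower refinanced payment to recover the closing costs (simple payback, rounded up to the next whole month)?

Current payment = 10,000 × 5.25%/12 / (1 − (1+0.0043750)^−72) = $162.21.
Refinanced payment = 7,914.10 × 0.0035417 / (1 − (1+0.0035417)^−72) = $124.72.
Monthly savings = $162.21 − $124.72 = $37.49.
Break-even = $200.00 / $37.49 = 5.33 → 6 months.

6 months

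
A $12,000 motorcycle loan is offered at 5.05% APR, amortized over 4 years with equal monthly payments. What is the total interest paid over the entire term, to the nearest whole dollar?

At 5.05% the monthly rate is 0.0042083, so the payment is 12,000 × 0.0042083 / (1 − 1.0042083^−48) = $276.62.
Total paid = 48 × $276.62 = $13,277.76; interest = $13,277.76 − $12,000 = $1,277.76.

$1,278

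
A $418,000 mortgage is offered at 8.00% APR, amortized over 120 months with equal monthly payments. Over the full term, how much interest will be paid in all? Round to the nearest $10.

$190,580

Monthly rate = 8%/12 = 0.0066667; payment = 418,000 × 0.0066667 / (1 − (1+0.0066667)^−120) = $5,071.49.
Total paid = 120 × $5,071.49 = $608,578.80; interest = $608,578.80 − $418,000 = $190,578.80.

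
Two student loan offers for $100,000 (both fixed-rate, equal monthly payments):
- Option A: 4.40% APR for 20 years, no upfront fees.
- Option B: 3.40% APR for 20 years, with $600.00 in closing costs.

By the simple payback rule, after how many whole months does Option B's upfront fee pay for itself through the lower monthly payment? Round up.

12 months

Option A: monthly rate = 4.4%/12 = 0.0036667; payment = 100,000 × 0.0036667 / (1 − (1+0.0036667)^−240) = $627.26.
Option B: at 3.40% the monthly rate is 0.0028333, so the payment is 100,000 × 0.0028333 / (1 − 1.0028333^−240) = $574.83.
Monthly savings = $627.26 − $574.83 = $52.43.
Break-even = $600.00 / $52.43 = 11.44 → 12 months.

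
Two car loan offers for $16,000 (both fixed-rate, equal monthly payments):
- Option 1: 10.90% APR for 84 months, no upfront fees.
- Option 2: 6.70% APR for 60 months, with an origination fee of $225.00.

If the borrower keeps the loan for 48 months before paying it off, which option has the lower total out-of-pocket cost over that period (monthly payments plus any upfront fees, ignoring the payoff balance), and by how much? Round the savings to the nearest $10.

Option 1: monthly rate = 10.9%/12 = 0.0090833; payment = 16,000 × 0.0090833 / (1 − (1+0.0090833)^−84) = $273.12.
Option 2: monthly rate = 6.7%/12 = 0.0055833; payment = 16,000 × 0.0055833 / (1 − (1+0.0055833)^−60) = $314.56.
Over 48 months: Option 1 costs 48 × $273.12 = $13,109.76; Option 2 costs 48 × $314.56 + $225.00 = $15,323.88.
Option 1 is cheaper by $15,323.88 − $13,109.76 = $2,214.12.

Option 1 by $2,210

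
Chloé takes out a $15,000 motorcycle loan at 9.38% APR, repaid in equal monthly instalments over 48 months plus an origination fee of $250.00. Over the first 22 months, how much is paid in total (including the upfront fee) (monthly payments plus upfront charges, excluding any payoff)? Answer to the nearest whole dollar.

Monthly rate = 9.38%/12 = 0.0078167; payment = 15,000 × 0.0078167 / (1 − (1+0.0078167)^−48) = $375.99.
Total outlay = 22 × $375.99 + $250.00 = $8,521.78.

$8,522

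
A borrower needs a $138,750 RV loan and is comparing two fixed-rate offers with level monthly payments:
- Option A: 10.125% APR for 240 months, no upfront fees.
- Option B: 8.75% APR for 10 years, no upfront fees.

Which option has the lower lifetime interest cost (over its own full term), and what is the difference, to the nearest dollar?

Option A: at 10.125% the monthly rate is 0.0084375, so the payment is 138,750 × 0.0084375 / (1 − 1.0084375^−240) = $1,350.48.
Total interest on Option A = 240 × $1,350.48 − $138,750 = $185,365.20.
Option B: monthly rate = 8.75%/12 = 0.0072917; payment = 138,750 × 0.0072917 / (1 − (1+0.0072917)^−120) = $1,738.91.
Total interest on Option B = 120 × $1,738.91 − $138,750 = $69,919.20.
Option B is lower by $115,446.00.

Option B by $115,446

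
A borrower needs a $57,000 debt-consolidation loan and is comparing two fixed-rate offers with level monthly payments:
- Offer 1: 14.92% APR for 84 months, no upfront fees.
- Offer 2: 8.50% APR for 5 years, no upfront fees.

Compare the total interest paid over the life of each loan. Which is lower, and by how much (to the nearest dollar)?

Offer 2 by $22,012

Offer 1: monthly rate = 14.92%/12 = 0.0124333; payment = 57,000 × 0.0124333 / (1 − (1+0.0124333)^−84) = $1,097.36.
Total interest on Offer 1 = 84 × $1,097.36 − $57,000 = $35,178.24.
Offer 2: monthly rate = 8.5%/12 = 0.0070833; payment = 57,000 × 0.0070833 / (1 − (1+0.0070833)^−60) = $1,169.44.
Total interest on Offer 2 = 60 × $1,169.44 − $57,000 = $13,166.40.
Offer 2 is lower by $22,011.84.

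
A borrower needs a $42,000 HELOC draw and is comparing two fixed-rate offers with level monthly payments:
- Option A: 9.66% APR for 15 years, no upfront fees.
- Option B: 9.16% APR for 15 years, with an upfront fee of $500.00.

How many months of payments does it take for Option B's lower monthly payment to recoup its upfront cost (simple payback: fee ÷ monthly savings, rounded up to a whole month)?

Option A: at 9.66% the monthly rate is 0.0080500, so the payment is 42,000 × 0.0080500 / (1 − 1.0080500^−180) = $442.64.
Option B: monthly rate = 9.16%/12 = 0.0076333; payment = 42,000 × 0.0076333 / (1 − (1+0.0076333)^−180) = $430.00.
Monthly savings = $442.64 − $430.00 = $12.64.
Break-even = $500.00 / $12.64 = 39.56 → 40 months.

40 months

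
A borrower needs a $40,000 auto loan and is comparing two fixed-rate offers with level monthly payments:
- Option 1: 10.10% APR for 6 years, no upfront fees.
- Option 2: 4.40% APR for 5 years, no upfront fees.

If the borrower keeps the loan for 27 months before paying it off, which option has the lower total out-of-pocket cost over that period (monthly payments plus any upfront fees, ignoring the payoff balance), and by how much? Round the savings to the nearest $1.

Option 1: at 10.10% the monthly rate is 0.0084167, so the payment is 40,000 × 0.0084167 / (1 − 1.0084167^−72) = $743.05.
Option 2: monthly rate = 4.4%/12 = 0.0036667; payment = 40,000 × 0.0036667 / (1 − (1+0.0036667)^−60) = $743.90.
Over 27 months: Option 1 costs 27 × $743.05 = $20,062.35; Option 2 costs 27 × $743.90 = $20,085.30.
Option 1 is cheaper by $20,085.30 − $20,062.35 = $22.95.

Option 1 by $23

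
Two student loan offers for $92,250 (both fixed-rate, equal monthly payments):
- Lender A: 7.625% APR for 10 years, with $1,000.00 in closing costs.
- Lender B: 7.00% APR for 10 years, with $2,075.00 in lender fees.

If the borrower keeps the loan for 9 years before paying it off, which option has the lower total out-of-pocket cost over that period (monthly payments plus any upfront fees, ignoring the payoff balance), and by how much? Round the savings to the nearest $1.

Lender B by $2,160

Lender A: at 7.625% the monthly rate is 0.0063542, so the payment is 92,250 × 0.0063542 / (1 − 1.0063542^−120) = $1,101.05.
Lender B: at 7.00% the monthly rate is 0.0058333, so the payment is 92,250 × 0.0058333 / (1 − 1.0058333^−120) = $1,071.10.
Over 108 months: Lender A costs 108 × $1,101.05 + $1,000.00 = $119,913.40; Lender B costs 108 × $1,071.10 + $2,075.00 = $117,753.80.
Lender B is cheaper by $119,913.40 − $117,753.80 = $2,159.60.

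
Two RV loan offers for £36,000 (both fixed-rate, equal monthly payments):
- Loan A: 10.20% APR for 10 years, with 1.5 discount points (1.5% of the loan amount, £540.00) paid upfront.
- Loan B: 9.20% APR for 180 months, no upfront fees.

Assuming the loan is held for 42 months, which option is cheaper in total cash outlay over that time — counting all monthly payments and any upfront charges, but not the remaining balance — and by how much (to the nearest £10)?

Loan A: monthly rate = 10.2%/12 = 0.0085000; payment = 36,000 × 0.0085000 / (1 − (1+0.0085000)^−120) = £479.74.
Loan B: at 9.20% the monthly rate is 0.0076667, so the payment is 36,000 × 0.0076667 / (1 − 1.0076667^−180) = £369.43.
Over 42 months: Loan A costs 42 × £479.74 + £540.00 = £20,689.08; Loan B costs 42 × £369.43 = £15,516.06.
Loan B is cheaper by £20,689.08 − £15,516.06 = £5,173.02.

Loan B by £5,170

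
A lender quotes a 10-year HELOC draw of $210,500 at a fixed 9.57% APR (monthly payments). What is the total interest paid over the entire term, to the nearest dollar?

$117,327

Monthly rate = 9.57%/12 = 0.0079750; payment = 210,500 × 0.0079750 / (1 − (1+0.0079750)^−120) = $2,731.89.
Total paid = 120 × $2,731.89 = $327,826.80; interest = $327,826.80 − $210,500 = $117,326.80.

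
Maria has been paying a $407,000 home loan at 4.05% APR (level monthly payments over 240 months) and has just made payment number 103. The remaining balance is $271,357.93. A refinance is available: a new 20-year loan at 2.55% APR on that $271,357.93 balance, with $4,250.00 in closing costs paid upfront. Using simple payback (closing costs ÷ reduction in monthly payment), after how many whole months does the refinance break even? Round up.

5 months

Current payment = 407,000 × 4.05%/12 / (1 − (1+0.0033750)^−240) = $2,477.08.
Refinanced payment = 271,357.93 × 0.0021250 / (1 − (1+0.0021250)^−240) = $1,444.55.
Monthly savings = $2,477.08 − $1,444.55 = $1,032.53.
Break-even = $4,250.00 / $1,032.53 = 4.12 → 5 months.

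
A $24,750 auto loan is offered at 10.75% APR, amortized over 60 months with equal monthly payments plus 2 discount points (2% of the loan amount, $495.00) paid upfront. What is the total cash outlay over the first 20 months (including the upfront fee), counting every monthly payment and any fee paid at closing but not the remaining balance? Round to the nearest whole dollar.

At 10.75% the monthly rate is 0.0089583, so the payment is 24,750 × 0.0089583 / (1 − 1.0089583^−60) = $535.04.
Total outlay = 20 × $535.04 + $495.00 = $11,195.80.

$11,196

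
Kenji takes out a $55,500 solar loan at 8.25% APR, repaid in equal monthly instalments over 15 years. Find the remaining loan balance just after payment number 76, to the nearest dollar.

$39,911

With monthly rate i = 8.25%/12 = 0.0068750, the balance after k of n payments is P · [(1+i)^n − (1+i)^k] / [(1+i)^n − 1].
(1+0.0068750)^180 = 3.43241979 and (1+0.0068750)^76 = 1.68322584, so the balance is 55,500 × (3.43241979 − 1.68322584) / (3.43241979 − 1) = $39,910.98.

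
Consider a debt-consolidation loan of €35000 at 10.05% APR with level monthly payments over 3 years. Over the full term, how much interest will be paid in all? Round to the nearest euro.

Monthly rate = 10.05%/12 = 0.0083750; payment = 35,000 × 0.0083750 / (1 − (1+0.0083750)^−36) = €1,130.17.
Total paid = 36 × €1,130.17 = €40,686.12; interest = €40,686.12 − €35,000 = €5,686.12.

€5,686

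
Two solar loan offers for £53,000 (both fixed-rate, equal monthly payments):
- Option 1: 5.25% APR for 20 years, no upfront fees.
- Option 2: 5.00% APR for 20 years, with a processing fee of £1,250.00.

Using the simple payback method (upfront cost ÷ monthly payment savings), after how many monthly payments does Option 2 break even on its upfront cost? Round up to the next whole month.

170 months

Option 1: monthly rate = 5.25%/12 = 0.0043750; payment = 53,000 × 0.0043750 / (1 − (1+0.0043750)^−240) = £357.14.
Option 2: monthly rate = 5%/12 = 0.0041667; payment = 53,000 × 0.0041667 / (1 − (1+0.0041667)^−240) = £349.78.
Monthly savings = £357.14 − £349.78 = £7.36.
Break-even = £1,250.00 / £7.36 = 169.84 → 170 months.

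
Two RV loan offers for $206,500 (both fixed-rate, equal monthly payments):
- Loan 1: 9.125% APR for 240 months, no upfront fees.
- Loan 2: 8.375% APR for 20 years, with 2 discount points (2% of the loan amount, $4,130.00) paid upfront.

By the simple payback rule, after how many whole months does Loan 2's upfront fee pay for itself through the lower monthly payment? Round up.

Loan 1: monthly rate = 9.125%/12 = 0.0076042; payment = 206,500 × 0.0076042 / (1 − (1+0.0076042)^−240) = $1,874.57.
Loan 2: monthly rate = 8.375%/12 = 0.0069792; payment = 206,500 × 0.0069792 / (1 − (1+0.0069792)^−240) = $1,775.75.
Monthly savings = $1,874.57 − $1,775.75 = $98.82.
Break-even = $4,130.00 / $98.82 = 41.79 → 42 months.

42 months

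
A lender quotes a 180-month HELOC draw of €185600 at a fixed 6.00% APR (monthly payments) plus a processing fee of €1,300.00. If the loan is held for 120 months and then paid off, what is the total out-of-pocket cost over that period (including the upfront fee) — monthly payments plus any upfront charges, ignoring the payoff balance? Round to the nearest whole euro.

Monthly rate = 6%/12 = 0.0050000; payment = 185,600 × 0.0050000 / (1 − (1+0.0050000)^−180) = €1,566.20.
Total outlay = 120 × €1,566.20 + €1,300.00 = €189,244.00.

€189,244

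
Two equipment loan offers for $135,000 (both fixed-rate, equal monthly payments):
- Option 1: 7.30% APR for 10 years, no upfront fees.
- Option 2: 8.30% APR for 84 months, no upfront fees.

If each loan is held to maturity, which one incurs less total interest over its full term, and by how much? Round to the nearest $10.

Option 2 by $12,160

Option 1: at 7.30% the monthly rate is 0.0060833, so the payment is 135,000 × 0.0060833 / (1 − 1.0060833^−120) = $1,588.42.
Total interest on Option 1 = 120 × $1,588.42 − $135,000 = $55,610.40.
Option 2: at 8.30% the monthly rate is 0.0069167, so the payment is 135,000 × 0.0069167 / (1 − 1.0069167^−84) = $2,124.37.
Total interest on Option 2 = 84 × $2,124.37 − $135,000 = $43,447.08.
Option 2 is lower by $12,163.32.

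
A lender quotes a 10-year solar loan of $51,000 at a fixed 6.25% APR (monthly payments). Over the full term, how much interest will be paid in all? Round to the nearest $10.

At 6.25% the monthly rate is 0.0052083, so the payment is 51,000 × 0.0052083 / (1 − 1.0052083^−120) = $572.63.
Total paid = 120 × $572.63 = $68,715.60; interest = $68,715.60 − $51,000 = $17,715.60.

$17,720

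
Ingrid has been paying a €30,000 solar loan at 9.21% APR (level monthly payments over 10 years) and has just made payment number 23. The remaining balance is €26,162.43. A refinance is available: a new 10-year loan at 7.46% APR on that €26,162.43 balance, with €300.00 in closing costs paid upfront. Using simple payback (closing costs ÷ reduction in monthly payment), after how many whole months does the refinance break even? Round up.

5 months

Current payment = 30,000 × 9.21%/12 / (1 − (1+0.0076750)^−120) = €383.45.
Refinanced payment = 26,162.43 × 0.0062167 / (1 − (1+0.0062167)^−120) = €310.01.
Monthly savings = €383.45 − €310.01 = €73.44.
Break-even = €300.00 / €73.44 = 4.08 → 5 months.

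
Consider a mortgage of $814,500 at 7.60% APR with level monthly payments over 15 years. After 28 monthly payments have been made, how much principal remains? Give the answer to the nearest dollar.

$740,055

With monthly rate i = 7.6%/12 = 0.0063333, the balance after k of n payments is P · [(1+i)^n − (1+i)^k] / [(1+i)^n − 1].
(1+0.0063333)^180 = 3.11554834 and (1+0.0063333)^28 = 1.19336153, so the balance is 814,500 × (3.11554834 − 1.19336153) / (3.11554834 − 1) = $740,054.54.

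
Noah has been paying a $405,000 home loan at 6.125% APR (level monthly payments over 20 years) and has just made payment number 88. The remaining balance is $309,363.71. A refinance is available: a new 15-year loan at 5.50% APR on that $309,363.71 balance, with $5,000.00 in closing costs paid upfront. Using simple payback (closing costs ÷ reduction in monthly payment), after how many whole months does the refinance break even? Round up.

13 months

Current payment = 405,000 × 6.125%/12 / (1 − (1+0.0051042)^−240) = $2,930.83.
Refinanced payment = 309,363.71 × 0.0045833 / (1 − (1+0.0045833)^−180) = $2,527.76.
Monthly savings = $2,930.83 − $2,527.76 = $403.07.
Break-even = $5,000.00 / $403.07 = 12.40 → 13 months.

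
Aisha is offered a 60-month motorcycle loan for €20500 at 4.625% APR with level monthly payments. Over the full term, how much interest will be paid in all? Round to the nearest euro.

At 4.625% the monthly rate is 0.0038542, so the payment is 20,500 × 0.0038542 / (1 − 1.0038542^−60) = €383.35.
Total paid = 60 × €383.35 = €23,001.00; interest = €23,001.00 − €20,500 = €2,501.00.

€2,501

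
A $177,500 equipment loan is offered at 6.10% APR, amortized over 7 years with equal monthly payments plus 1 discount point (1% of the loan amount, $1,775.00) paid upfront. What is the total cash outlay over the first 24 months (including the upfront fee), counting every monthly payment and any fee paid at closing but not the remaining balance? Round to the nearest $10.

Monthly rate = 6.1%/12 = 0.0050833; payment = 177,500 × 0.0050833 / (1 − (1+0.0050833)^−84) = $2,601.54.
Total outlay = 24 × $2,601.54 + $1,775.00 = $64,211.96.

$64,210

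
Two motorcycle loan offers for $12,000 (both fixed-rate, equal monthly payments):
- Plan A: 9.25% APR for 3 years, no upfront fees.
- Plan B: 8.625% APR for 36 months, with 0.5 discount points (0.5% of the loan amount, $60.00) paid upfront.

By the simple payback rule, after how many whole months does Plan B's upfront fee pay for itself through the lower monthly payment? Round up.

18 months

Plan A: monthly rate = 9.25%/12 = 0.0077083; payment = 12,000 × 0.0077083 / (1 − (1+0.0077083)^−36) = $382.99.
Plan B: at 8.625% the monthly rate is 0.0071875, so the payment is 12,000 × 0.0071875 / (1 − 1.0071875^−36) = $379.51.
Monthly savings = $382.99 − $379.51 = $3.48.
Break-even = $60.00 / $3.48 = 17.24 → 18 months.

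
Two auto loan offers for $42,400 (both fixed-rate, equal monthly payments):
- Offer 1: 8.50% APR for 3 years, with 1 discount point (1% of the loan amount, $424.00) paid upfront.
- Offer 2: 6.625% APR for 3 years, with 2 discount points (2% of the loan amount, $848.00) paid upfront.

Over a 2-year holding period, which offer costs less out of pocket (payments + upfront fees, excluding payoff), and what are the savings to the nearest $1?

Offer 2 by $453

Offer 1: monthly rate = 8.5%/12 = 0.0070833; payment = 42,400 × 0.0070833 / (1 − (1+0.0070833)^−36) = $1,338.46.
Offer 2: at 6.625% the monthly rate is 0.0055208, so the payment is 42,400 × 0.0055208 / (1 − 1.0055208^−36) = $1,301.93.
Over 24 months: Offer 1 costs 24 × $1,338.46 + $424.00 = $32,547.04; Offer 2 costs 24 × $1,301.93 + $848.00 = $32,094.32.
Offer 2 is cheaper by $32,547.04 − $32,094.32 = $452.72.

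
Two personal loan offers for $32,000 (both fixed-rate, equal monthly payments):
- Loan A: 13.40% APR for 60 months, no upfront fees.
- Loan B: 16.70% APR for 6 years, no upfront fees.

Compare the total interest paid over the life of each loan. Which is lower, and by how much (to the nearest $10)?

Loan A by $6,790

Loan A: at 13.40% the monthly rate is 0.0111667, so the payment is 32,000 × 0.0111667 / (1 − 1.0111667^−60) = $734.67.
Total interest on Loan A = 60 × $734.67 − $32,000 = $12,080.20.
Loan B: at 16.70% the monthly rate is 0.0139167, so the payment is 32,000 × 0.0139167 / (1 − 1.0139167^−72) = $706.53.
Total interest on Loan B = 72 × $706.53 − $32,000 = $18,870.16.
Loan A is lower by $6,789.96.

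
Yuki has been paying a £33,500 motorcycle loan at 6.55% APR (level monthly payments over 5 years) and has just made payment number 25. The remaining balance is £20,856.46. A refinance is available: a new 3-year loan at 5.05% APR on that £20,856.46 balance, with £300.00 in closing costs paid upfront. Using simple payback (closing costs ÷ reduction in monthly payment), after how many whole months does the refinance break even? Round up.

10 months

Current payment = 33,500 × 6.55%/12 / (1 − (1+0.0054583)^−60) = £656.25.
Refinanced payment = 20,856.46 × 0.0042083 / (1 − (1+0.0042083)^−36) = £625.56.
Monthly savings = £656.25 − £625.56 = £30.69.
Break-even = £300.00 / £30.69 = 9.78 → 10 months.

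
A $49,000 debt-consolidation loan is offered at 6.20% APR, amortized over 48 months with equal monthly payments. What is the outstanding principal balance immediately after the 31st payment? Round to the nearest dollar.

With monthly rate i = 6.2%/12 = 0.0051667, the balance after k of n payments is P · [(1+i)^n − (1+i)^k] / [(1+i)^n − 1].
(1+0.0051667)^48 = 1.28064202 and (1+0.0051667)^31 = 1.17322260, so the balance is 49,000 × (1.28064202 − 1.17322260) / (1.28064202 − 1) = $18,755.39.

$18,755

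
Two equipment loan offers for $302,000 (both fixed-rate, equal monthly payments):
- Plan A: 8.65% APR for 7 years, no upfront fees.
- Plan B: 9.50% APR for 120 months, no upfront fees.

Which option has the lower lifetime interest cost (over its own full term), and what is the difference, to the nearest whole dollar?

Plan A: at 8.65% the monthly rate is 0.0072083, so the payment is 302,000 × 0.0072083 / (1 − 1.0072083^−84) = $4,805.43.
Total interest on Plan A = 84 × $4,805.43 − $302,000 = $101,656.12.
Plan B: at 9.50% the monthly rate is 0.0079167, so the payment is 302,000 × 0.0079167 / (1 − 1.0079167^−120) = $3,907.81.
Total interest on Plan B = 120 × $3,907.81 − $302,000 = $166,937.20.
Plan A is lower by $65,281.08.

Plan A by $65,281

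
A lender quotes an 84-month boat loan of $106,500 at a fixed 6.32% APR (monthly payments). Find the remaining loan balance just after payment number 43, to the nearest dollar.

$57,839

With monthly rate i = 6.32%/12 = 0.0052667, the balance after k of n payments is P · [(1+i)^n − (1+i)^k] / [(1+i)^n − 1].
(1+0.0052667)^84 = 1.55463235 and (1+0.0052667)^43 = 1.25341571, so the balance is 106,500 × (1.55463235 − 1.25341571) / (1.55463235 − 1) = $57,839.35.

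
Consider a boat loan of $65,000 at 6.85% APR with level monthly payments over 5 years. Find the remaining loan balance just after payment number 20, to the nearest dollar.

$45,748

With monthly rate i = 6.85%/12 = 0.0057083, the balance after k of n payments is P · [(1+i)^n − (1+i)^k] / [(1+i)^n − 1].
(1+0.0057083)^60 = 1.40709339 and (1+0.0057083)^20 = 1.12057512, so the balance is 65,000 × (1.40709339 − 1.12057512) / (1.40709339 − 1) = $45,747.95.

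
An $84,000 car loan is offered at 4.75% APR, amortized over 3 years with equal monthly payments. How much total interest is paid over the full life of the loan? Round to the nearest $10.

$6,290

Monthly rate = 4.75%/12 = 0.0039583; payment = 84,000 × 0.0039583 / (1 − (1+0.0039583)^−36) = $2,508.14.
Total paid = 36 × $2,508.14 = $90,293.04; interest = $90,293.04 − $84,000 = $6,293.04.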